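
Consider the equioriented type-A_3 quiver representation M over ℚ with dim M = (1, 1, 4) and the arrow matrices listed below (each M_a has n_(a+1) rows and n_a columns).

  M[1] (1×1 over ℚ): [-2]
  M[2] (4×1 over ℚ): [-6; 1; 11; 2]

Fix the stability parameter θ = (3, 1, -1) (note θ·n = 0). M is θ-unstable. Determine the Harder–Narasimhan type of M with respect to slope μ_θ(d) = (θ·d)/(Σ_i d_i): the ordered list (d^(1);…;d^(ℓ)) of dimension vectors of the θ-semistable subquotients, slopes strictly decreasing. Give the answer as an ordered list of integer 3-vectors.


Barcode: M ≅ I[1,3], I[3,3]^3. HN layers by μ_θ (2 steps, strictly decreasing):
  μ^(1)=1; μ^(2)=-1

((1, 1, 1); (0, 0, 3))


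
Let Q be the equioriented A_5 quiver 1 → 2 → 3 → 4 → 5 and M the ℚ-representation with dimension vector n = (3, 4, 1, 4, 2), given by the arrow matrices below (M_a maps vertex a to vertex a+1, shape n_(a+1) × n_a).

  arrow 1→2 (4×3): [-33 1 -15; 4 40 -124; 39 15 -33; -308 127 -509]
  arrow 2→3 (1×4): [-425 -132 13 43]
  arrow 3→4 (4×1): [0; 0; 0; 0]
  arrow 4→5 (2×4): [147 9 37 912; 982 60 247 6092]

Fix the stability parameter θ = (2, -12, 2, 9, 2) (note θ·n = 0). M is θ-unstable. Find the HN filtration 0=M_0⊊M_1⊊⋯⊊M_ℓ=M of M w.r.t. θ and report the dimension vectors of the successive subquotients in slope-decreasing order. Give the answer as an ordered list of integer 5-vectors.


Barcode: M ≅ I[1,2]^2, I[1,3], I[2,2], I[4,4]^2, I[4,5]^2. HN layers by μ_θ (5 steps, strictly decreasing):
  μ^(1)=9; μ^(2)=11/2; μ^(3)=2; μ^(4)=-5; μ^(5)=-12

((0, 0, 0, 2, 0); (0, 0, 0, 2, 2); (0, 0, 1, 0, 0); (3, 3, 0, 0, 0); (0, 1, 0, 0, 0))


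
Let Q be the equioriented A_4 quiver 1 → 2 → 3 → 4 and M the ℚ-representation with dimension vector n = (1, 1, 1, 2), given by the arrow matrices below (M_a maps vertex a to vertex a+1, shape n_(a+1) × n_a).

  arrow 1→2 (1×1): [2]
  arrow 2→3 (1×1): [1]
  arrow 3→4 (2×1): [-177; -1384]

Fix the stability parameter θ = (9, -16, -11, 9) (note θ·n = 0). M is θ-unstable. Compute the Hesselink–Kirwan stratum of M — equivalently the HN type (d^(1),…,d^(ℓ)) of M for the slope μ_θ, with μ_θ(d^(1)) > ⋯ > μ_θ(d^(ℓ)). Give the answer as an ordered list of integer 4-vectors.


Interval decomposition of M: I[1,4], I[4,4].
HN type (ℓ=2): μ^(1)=9; μ^(2)=-6

((0, 0, 0, 2); (1, 1, 1, 0))


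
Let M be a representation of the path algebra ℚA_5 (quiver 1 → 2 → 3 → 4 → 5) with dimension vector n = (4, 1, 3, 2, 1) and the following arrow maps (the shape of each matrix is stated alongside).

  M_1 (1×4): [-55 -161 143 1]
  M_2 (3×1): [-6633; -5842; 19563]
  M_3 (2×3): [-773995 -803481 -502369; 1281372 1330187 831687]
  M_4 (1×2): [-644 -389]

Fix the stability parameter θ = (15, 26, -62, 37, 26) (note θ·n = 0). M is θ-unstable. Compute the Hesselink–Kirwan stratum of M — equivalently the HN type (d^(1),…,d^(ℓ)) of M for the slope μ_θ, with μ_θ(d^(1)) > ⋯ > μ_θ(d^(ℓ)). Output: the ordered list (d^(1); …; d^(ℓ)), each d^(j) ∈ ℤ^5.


Via rank(M_{q-1}∘⋯∘M_p): M ≅ I[1,1]^3, I[1,5], I[3,3], I[3,4].
μ_θ-semistable layers: μ^(1)=37; μ^(2)=63/2; μ^(3)=15; μ^(4)=-7; μ^(5)=-62

((0, 0, 0, 1, 0); (0, 0, 0, 1, 1); (3, 0, 0, 0, 0); (1, 1, 1, 0, 0); (0, 0, 2, 0, 0))


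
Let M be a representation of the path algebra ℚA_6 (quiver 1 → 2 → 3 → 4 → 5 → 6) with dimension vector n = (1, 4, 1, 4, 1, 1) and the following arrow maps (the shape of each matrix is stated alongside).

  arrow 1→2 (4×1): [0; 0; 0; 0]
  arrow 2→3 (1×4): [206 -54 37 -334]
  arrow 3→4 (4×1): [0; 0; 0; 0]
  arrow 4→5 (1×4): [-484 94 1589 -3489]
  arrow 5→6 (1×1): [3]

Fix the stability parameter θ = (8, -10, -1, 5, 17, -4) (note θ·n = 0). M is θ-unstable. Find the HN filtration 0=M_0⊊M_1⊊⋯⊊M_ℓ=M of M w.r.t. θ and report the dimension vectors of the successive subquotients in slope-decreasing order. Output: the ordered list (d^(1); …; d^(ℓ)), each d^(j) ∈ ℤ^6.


Interval decomposition of M: I[1,1], I[2,2]^3, I[2,3], I[4,4]^3, I[4,6].
HN type (ℓ=5): μ^(1)=8; μ^(2)=13/2; μ^(3)=5; μ^(4)=-1; μ^(5)=-10

((1, 0, 0, 0, 0, 0); (0, 0, 0, 0, 1, 1); (0, 0, 0, 4, 0, 0); (0, 0, 1, 0, 0, 0); (0, 4, 0, 0, 0, 0))


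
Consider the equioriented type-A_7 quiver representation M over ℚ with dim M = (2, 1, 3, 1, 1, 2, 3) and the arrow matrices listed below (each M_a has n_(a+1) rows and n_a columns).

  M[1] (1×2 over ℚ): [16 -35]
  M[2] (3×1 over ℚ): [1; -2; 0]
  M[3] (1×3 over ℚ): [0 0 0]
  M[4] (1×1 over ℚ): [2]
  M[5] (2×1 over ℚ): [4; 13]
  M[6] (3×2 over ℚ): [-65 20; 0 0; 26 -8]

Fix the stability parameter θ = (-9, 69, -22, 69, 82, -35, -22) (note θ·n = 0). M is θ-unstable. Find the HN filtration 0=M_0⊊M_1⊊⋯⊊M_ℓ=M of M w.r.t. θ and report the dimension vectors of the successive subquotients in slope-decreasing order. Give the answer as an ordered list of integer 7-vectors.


Barcode: M ≅ I[1,1], I[1,3], I[3,3]^2, I[4,6], I[6,7], I[7,7]^2. HN layers by μ_θ (5 steps, strictly decreasing):
  μ^(1)=116/3; μ^(2)=47/2; μ^(3)=-9; μ^(4)=-22; μ^(5)=-35

((0, 0, 0, 1, 1, 1, 0); (0, 1, 1, 0, 0, 0, 0); (2, 0, 0, 0, 0, 0, 0); (0, 0, 2, 0, 0, 0, 3); (0, 0, 0, 0, 0, 1, 0))


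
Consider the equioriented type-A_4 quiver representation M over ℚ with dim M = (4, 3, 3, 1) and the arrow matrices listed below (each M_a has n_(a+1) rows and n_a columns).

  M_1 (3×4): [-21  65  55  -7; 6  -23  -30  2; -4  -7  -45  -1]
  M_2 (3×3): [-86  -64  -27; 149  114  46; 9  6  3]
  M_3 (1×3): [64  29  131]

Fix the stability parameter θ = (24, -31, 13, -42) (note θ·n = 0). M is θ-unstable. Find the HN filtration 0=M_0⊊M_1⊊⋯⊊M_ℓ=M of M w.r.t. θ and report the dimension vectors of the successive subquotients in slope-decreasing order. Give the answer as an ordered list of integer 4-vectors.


Interval decomposition of M: I[1,1], I[1,2], I[1,3], I[1,4], I[3,3].
HN type (ℓ=4): μ^(1)=24; μ^(2)=13; μ^(3)=-7/2; μ^(4)=-9

((1, 0, 0, 0); (0, 0, 2, 0); (2, 2, 0, 0); (1, 1, 1, 1))


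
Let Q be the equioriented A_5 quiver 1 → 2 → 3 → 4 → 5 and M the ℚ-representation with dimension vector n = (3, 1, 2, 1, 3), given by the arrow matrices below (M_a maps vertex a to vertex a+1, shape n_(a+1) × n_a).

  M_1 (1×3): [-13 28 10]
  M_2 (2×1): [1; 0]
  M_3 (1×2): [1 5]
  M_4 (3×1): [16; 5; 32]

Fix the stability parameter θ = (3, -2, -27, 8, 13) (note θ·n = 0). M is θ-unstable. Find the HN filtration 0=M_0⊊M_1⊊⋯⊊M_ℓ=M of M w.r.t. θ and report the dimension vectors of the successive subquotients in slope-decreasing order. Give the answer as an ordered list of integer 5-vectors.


Barcode: M ≅ I[1,1]^2, I[1,5], I[3,3], I[5,5]^2. HN layers by μ_θ (5 steps, strictly decreasing):
  μ^(1)=13; μ^(2)=8; μ^(3)=3; μ^(4)=-26/3; μ^(5)=-27

((0, 0, 0, 0, 3); (0, 0, 0, 1, 0); (2, 0, 0, 0, 0); (1, 1, 1, 0, 0); (0, 0, 1, 0, 0))


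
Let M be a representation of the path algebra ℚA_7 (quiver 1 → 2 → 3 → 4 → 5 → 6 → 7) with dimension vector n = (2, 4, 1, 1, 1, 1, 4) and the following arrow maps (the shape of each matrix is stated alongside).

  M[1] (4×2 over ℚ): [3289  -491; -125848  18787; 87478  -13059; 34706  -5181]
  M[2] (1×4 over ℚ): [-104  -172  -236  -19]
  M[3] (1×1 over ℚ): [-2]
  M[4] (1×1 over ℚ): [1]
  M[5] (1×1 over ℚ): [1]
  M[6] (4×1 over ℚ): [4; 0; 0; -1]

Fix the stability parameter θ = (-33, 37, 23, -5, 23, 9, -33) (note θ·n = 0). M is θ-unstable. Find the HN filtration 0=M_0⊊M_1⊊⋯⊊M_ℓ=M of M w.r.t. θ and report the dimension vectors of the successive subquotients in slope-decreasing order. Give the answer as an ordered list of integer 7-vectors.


Interval decomposition of M: I[1,2], I[1,7], I[2,2]^2, I[7,7]^3.
HN type (ℓ=3): μ^(1)=37; μ^(2)=9; μ^(3)=-33

((0, 3, 0, 0, 0, 0, 0); (0, 1, 1, 1, 1, 1, 1); (2, 0, 0, 0, 0, 0, 3))


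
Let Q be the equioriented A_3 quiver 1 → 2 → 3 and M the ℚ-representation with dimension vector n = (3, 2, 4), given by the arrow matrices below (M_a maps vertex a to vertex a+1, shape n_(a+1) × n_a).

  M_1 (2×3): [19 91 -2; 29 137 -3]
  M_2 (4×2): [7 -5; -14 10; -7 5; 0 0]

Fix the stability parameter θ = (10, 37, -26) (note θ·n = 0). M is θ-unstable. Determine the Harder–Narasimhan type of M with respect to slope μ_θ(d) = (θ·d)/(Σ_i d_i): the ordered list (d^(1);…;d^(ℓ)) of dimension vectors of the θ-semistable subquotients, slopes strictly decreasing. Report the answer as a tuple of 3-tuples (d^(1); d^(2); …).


Via rank(M_{q-1}∘⋯∘M_p): M ≅ I[1,1], I[1,2], I[1,3], I[3,3]^3.
μ_θ-semistable layers: μ^(1)=37; μ^(2)=10; μ^(3)=7; μ^(4)=-26

((0, 1, 0); (2, 0, 0); (1, 1, 1); (0, 0, 3))


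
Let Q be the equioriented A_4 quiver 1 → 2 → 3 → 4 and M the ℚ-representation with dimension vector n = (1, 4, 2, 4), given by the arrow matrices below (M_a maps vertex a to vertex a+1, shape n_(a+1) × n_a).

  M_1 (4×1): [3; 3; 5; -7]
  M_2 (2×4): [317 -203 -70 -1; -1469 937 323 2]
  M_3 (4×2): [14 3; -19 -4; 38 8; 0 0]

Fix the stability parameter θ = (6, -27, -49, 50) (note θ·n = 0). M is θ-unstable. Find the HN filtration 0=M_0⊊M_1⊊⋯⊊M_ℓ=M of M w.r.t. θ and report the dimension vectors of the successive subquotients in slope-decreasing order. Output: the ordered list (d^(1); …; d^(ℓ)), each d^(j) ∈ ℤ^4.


Interval decomposition of M: I[1,4], I[2,2]^2, I[2,4], I[4,4]^2.
HN type (ℓ=4): μ^(1)=50; μ^(2)=-70/3; μ^(3)=-27; μ^(4)=-38

((0, 0, 0, 4); (1, 1, 1, 0); (0, 2, 0, 0); (0, 1, 1, 0))


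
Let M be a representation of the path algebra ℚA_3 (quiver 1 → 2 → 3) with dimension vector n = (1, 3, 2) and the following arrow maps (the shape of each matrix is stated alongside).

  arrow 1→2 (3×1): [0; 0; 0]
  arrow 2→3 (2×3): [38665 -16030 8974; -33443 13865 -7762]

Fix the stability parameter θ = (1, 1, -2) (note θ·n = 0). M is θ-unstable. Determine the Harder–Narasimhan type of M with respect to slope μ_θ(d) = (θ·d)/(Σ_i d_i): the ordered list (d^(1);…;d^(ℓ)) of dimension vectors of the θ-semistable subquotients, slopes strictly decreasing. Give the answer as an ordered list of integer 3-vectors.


Interval decomposition of M: I[1,1], I[2,2], I[2,3]^2.
HN type (ℓ=2): μ^(1)=1; μ^(2)=-1/2

((1, 1, 0); (0, 2, 2))


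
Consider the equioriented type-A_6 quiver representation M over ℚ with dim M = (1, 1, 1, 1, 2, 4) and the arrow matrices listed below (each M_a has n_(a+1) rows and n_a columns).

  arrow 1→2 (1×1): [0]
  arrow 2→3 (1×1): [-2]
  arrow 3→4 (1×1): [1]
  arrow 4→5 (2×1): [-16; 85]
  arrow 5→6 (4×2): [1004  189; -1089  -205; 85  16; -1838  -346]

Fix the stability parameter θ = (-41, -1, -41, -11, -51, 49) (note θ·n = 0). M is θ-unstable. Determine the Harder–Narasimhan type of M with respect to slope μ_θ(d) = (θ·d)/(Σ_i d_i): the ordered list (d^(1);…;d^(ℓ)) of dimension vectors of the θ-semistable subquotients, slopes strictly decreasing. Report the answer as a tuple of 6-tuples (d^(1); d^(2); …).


Interval decomposition of M: I[1,1], I[2,6], I[5,6], I[6,6]^2.
HN type (ℓ=4): μ^(1)=49; μ^(2)=-26; μ^(3)=-41; μ^(4)=-51

((0, 0, 0, 0, 0, 4); (0, 1, 1, 1, 1, 0); (1, 0, 0, 0, 0, 0); (0, 0, 0, 0, 1, 0))


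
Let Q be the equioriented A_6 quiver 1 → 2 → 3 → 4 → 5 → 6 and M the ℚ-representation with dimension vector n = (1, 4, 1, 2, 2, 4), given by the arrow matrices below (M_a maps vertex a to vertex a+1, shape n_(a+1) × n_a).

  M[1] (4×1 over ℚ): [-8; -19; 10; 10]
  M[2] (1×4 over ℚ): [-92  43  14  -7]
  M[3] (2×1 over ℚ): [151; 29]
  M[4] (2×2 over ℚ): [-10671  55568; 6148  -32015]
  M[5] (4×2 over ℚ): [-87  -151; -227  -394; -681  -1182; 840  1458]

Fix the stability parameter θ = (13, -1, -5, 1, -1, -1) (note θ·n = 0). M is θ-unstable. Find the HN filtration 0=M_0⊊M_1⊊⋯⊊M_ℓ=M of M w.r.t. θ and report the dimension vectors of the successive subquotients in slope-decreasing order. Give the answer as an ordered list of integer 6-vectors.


Interval decomposition of M: I[1,6], I[2,2]^3, I[4,6], I[6,6]^2.
HN type (ℓ=3): μ^(1)=1; μ^(2)=-1/3; μ^(3)=-1

((1, 1, 1, 1, 1, 1); (0, 0, 0, 1, 1, 1); (0, 3, 0, 0, 0, 2))


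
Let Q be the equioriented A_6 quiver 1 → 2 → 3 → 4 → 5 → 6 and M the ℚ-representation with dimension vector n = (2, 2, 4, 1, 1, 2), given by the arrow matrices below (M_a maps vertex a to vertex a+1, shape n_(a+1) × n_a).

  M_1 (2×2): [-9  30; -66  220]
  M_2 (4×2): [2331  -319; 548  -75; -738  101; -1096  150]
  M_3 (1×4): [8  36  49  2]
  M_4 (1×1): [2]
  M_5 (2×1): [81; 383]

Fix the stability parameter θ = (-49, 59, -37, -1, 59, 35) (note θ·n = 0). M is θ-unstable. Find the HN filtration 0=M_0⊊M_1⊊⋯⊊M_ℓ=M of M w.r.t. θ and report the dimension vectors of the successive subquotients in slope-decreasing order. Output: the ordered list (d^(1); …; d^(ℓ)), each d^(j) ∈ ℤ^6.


Via rank(M_{q-1}∘⋯∘M_p): M ≅ I[1,1], I[1,3], I[2,6], I[3,3]^2, I[6,6].
μ_θ-semistable layers: μ^(1)=47; μ^(2)=35; μ^(3)=11; μ^(4)=7; μ^(5)=-37; μ^(6)=-49

((0, 0, 0, 0, 1, 1); (0, 0, 0, 0, 0, 1); (0, 1, 1, 0, 0, 0); (0, 1, 1, 1, 0, 0); (0, 0, 2, 0, 0, 0); (2, 0, 0, 0, 0, 0))


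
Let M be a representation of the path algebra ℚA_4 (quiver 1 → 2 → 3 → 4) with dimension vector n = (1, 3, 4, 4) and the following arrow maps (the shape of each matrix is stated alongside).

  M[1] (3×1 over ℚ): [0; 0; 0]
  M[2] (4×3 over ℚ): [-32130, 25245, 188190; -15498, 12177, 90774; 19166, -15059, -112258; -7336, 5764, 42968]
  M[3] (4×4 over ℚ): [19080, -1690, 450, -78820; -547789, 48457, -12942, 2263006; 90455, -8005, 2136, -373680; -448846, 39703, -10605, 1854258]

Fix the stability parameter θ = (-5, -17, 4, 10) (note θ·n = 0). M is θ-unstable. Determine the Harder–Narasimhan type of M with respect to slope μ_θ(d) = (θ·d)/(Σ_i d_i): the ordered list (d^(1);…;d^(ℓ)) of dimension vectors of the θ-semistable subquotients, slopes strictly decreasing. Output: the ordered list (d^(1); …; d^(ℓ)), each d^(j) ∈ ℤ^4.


Via rank(M_{q-1}∘⋯∘M_p): M ≅ I[1,1], I[2,2]^2, I[2,4], I[3,3], I[3,4]^2, I[4,4].
μ_θ-semistable layers: μ^(1)=10; μ^(2)=4; μ^(3)=-5; μ^(4)=-17

((0, 0, 0, 4); (0, 0, 4, 0); (1, 0, 0, 0); (0, 3, 0, 0))


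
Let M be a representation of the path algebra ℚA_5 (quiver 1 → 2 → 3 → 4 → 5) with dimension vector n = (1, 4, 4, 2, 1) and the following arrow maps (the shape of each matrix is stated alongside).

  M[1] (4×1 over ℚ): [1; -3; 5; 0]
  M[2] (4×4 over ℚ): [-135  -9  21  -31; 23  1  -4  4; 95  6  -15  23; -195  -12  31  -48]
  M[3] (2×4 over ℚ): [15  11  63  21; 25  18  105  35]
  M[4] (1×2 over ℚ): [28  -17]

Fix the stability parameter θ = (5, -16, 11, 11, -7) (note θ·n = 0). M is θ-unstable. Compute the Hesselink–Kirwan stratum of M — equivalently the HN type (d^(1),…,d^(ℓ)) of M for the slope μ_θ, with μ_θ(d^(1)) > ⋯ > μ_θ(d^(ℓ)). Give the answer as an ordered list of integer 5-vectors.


Via rank(M_{q-1}∘⋯∘M_p): M ≅ I[1,5], I[2,3]^2, I[2,4].
μ_θ-semistable layers: μ^(1)=11; μ^(2)=5; μ^(3)=-11/2; μ^(4)=-16

((0, 0, 3, 1, 0); (0, 0, 1, 1, 1); (1, 1, 0, 0, 0); (0, 3, 0, 0, 0))


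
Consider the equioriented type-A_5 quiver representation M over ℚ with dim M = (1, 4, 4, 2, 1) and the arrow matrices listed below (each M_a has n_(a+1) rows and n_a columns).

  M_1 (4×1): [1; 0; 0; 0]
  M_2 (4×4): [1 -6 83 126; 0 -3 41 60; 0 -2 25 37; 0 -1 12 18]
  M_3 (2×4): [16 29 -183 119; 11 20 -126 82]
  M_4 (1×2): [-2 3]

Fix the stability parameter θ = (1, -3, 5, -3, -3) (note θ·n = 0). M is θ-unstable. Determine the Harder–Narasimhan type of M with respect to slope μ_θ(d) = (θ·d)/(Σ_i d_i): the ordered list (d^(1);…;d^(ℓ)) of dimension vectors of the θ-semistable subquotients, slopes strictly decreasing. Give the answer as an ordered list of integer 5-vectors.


Via rank(M_{q-1}∘⋯∘M_p): M ≅ I[1,5], I[2,3]^2, I[2,4].
μ_θ-semistable layers: μ^(1)=5; μ^(2)=1; μ^(3)=-1/3; μ^(4)=-1; μ^(5)=-3

((0, 0, 2, 0, 0); (0, 0, 1, 1, 0); (0, 0, 1, 1, 1); (1, 1, 0, 0, 0); (0, 3, 0, 0, 0))


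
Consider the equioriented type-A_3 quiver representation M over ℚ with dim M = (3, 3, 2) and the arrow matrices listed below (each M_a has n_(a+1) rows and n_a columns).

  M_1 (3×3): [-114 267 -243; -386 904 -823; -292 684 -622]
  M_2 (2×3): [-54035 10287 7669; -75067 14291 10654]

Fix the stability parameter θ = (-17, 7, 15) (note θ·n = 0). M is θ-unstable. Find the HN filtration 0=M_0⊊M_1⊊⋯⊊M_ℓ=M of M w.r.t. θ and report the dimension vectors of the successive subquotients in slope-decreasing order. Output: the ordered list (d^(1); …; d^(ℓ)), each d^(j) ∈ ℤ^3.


Interval decomposition of M: I[1,1], I[1,3]^2, I[2,2].
HN type (ℓ=3): μ^(1)=15; μ^(2)=7; μ^(3)=-17

((0, 0, 2); (0, 3, 0); (3, 0, 0))


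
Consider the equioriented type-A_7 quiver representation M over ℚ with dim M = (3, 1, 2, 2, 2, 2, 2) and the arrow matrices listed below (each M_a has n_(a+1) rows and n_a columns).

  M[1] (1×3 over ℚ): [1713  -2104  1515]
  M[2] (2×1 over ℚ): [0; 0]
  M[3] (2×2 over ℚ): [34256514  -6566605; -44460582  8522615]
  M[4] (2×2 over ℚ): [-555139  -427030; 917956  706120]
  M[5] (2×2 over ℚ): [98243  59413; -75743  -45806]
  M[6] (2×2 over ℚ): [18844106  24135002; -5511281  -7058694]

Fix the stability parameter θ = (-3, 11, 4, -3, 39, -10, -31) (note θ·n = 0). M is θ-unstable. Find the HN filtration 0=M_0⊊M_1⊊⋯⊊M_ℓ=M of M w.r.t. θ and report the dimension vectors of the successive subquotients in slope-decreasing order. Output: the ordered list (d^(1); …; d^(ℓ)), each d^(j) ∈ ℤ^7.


Interval decomposition of M: I[1,1]^2, I[1,2], I[3,3], I[3,7], I[4,4], I[5,7].
HN type (ℓ=5): μ^(1)=11; μ^(2)=4; μ^(3)=-1/5; μ^(4)=-2/3; μ^(5)=-3

((0, 1, 0, 0, 0, 0, 0); (0, 0, 1, 0, 0, 0, 0); (0, 0, 1, 1, 1, 1, 1); (0, 0, 0, 0, 1, 1, 1); (3, 0, 0, 1, 0, 0, 0))


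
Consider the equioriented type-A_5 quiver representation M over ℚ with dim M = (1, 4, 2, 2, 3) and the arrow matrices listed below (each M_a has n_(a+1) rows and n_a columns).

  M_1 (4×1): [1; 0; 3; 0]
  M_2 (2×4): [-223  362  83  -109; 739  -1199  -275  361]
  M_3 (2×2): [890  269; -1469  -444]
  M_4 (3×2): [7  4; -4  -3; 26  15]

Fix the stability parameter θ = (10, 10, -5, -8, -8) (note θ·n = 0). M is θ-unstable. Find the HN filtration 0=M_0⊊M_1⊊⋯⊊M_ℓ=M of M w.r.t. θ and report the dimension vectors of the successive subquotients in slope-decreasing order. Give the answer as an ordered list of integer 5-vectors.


Interval decomposition of M: I[1,5], I[2,2]^2, I[2,5], I[5,5].
HN type (ℓ=4): μ^(1)=10; μ^(2)=-1/5; μ^(3)=-11/4; μ^(4)=-8

((0, 2, 0, 0, 0); (1, 1, 1, 1, 1); (0, 1, 1, 1, 1); (0, 0, 0, 0, 1))


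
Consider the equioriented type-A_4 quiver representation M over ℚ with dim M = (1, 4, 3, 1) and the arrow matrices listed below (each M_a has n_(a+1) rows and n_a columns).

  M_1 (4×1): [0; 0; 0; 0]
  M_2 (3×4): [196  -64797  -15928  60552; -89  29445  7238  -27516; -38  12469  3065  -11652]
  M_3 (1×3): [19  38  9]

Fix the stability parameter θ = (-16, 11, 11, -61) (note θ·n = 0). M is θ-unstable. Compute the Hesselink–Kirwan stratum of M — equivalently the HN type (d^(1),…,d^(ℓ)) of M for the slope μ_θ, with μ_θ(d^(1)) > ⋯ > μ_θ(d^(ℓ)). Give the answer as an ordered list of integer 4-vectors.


Barcode: M ≅ I[1,1], I[2,2], I[2,3]^2, I[2,4]. HN layers by μ_θ (3 steps, strictly decreasing):
  μ^(1)=11; μ^(2)=-13; μ^(3)=-16

((0, 3, 2, 0); (0, 1, 1, 1); (1, 0, 0, 0))


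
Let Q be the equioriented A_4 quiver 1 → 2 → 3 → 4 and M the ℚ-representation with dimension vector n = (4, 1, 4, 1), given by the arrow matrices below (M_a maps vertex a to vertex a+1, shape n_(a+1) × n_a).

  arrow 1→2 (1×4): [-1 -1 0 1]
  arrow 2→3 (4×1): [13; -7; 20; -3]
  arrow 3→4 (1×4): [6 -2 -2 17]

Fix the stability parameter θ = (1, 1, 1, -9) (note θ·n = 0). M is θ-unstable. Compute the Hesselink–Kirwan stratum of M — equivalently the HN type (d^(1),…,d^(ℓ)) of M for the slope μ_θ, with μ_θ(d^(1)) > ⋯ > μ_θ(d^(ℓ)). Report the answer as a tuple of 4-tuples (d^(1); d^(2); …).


Via rank(M_{q-1}∘⋯∘M_p): M ≅ I[1,1]^3, I[1,4], I[3,3]^3.
μ_θ-semistable layers: μ^(1)=1; μ^(2)=-3/2

((3, 0, 3, 0); (1, 1, 1, 1))


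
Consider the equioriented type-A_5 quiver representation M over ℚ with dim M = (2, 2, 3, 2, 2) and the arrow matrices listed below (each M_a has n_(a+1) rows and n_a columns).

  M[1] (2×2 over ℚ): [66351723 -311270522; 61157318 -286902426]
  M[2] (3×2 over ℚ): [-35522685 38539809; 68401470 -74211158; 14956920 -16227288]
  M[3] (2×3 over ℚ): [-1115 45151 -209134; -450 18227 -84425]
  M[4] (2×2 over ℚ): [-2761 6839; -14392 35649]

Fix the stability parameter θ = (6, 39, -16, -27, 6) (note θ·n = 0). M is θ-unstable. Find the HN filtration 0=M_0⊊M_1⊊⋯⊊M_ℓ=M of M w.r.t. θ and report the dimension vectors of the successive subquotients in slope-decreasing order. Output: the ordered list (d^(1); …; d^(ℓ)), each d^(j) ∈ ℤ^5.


Barcode: M ≅ I[1,2], I[1,5], I[3,3], I[3,5]. HN layers by μ_θ (5 steps, strictly decreasing):
  μ^(1)=39; μ^(2)=6; μ^(3)=1/2; μ^(4)=-16; μ^(5)=-43/2

((0, 1, 0, 0, 0); (1, 0, 0, 0, 2); (1, 1, 1, 1, 0); (0, 0, 1, 0, 0); (0, 0, 1, 1, 0))


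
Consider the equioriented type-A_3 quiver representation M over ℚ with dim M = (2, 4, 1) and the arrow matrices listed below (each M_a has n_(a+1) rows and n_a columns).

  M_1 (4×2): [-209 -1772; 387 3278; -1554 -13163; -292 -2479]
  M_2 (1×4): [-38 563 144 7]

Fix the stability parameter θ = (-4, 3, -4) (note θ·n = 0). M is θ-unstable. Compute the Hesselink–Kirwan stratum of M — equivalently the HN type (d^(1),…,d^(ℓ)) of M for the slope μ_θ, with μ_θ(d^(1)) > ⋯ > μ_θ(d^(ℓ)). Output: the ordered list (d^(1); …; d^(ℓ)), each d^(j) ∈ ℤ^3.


Barcode: M ≅ I[1,2], I[1,3], I[2,2]^2. HN layers by μ_θ (3 steps, strictly decreasing):
  μ^(1)=3; μ^(2)=-1/2; μ^(3)=-4

((0, 3, 0); (0, 1, 1); (2, 0, 0))


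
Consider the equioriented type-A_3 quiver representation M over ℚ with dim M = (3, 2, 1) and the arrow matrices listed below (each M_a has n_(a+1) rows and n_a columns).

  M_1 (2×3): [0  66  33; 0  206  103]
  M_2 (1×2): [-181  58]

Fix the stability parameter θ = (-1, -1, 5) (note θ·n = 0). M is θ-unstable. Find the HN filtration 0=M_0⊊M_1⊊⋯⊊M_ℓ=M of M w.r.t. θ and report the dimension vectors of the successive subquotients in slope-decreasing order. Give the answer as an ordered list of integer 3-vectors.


Via rank(M_{q-1}∘⋯∘M_p): M ≅ I[1,1]^2, I[1,3], I[2,2].
μ_θ-semistable layers: μ^(1)=5; μ^(2)=-1

((0, 0, 1); (3, 2, 0))


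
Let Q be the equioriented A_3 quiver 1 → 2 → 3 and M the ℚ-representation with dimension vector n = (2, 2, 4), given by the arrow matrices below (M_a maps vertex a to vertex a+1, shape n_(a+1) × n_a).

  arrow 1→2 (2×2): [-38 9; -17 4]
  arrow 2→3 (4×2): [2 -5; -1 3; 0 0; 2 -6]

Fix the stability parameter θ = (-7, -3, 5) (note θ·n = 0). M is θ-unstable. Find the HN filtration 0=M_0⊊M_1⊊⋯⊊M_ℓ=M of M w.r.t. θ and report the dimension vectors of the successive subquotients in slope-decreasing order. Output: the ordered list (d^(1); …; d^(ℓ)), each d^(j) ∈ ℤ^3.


Barcode: M ≅ I[1,3]^2, I[3,3]^2. HN layers by μ_θ (3 steps, strictly decreasing):
  μ^(1)=5; μ^(2)=-3; μ^(3)=-7

((0, 0, 4); (0, 2, 0); (2, 0, 0))


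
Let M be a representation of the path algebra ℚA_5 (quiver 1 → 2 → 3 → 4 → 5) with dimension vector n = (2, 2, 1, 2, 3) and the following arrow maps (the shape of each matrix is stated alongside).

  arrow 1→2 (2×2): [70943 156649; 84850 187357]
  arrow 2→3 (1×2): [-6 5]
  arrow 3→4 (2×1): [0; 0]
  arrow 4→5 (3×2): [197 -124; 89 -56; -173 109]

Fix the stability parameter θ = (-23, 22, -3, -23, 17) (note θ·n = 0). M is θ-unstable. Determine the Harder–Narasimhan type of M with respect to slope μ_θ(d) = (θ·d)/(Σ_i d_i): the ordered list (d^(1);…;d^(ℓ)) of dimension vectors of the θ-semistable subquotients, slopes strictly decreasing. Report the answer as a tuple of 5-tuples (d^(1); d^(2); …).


Via rank(M_{q-1}∘⋯∘M_p): M ≅ I[1,2], I[1,3], I[4,5]^2, I[5,5].
μ_θ-semistable layers: μ^(1)=22; μ^(2)=17; μ^(3)=19/2; μ^(4)=-23

((0, 1, 0, 0, 0); (0, 0, 0, 0, 3); (0, 1, 1, 0, 0); (2, 0, 0, 2, 0))


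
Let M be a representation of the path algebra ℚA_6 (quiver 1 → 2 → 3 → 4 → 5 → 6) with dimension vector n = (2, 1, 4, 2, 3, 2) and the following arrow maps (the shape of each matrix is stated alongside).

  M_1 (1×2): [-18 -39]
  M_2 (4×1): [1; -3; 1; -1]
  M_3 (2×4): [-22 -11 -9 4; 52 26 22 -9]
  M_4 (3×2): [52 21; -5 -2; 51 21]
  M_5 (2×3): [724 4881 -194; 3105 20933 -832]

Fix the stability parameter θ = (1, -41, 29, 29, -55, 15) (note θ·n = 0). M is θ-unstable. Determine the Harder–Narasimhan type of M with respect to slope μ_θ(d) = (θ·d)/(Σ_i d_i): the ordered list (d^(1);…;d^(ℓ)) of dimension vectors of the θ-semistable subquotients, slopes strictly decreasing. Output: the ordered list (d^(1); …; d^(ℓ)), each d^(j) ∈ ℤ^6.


Interval decomposition of M: I[1,1], I[1,6], I[3,3]^2, I[3,6], I[5,5].
HN type (ℓ=5): μ^(1)=29; μ^(2)=15; μ^(3)=1; μ^(4)=-20; μ^(5)=-55

((0, 0, 2, 0, 0, 0); (0, 0, 0, 0, 0, 2); (1, 0, 2, 2, 2, 0); (1, 1, 0, 0, 0, 0); (0, 0, 0, 0, 1, 0))


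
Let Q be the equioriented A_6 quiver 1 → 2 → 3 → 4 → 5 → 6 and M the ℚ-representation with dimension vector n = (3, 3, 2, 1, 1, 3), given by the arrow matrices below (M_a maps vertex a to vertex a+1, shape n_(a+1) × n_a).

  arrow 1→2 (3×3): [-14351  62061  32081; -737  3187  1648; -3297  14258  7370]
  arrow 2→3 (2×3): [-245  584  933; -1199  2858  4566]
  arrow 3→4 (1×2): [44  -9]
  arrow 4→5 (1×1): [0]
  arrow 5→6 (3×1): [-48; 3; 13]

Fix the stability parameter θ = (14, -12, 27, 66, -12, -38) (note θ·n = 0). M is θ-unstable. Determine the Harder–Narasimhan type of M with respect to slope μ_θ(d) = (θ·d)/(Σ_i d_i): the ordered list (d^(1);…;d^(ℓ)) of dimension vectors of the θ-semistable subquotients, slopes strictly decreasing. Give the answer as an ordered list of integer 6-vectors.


Barcode: M ≅ I[1,2], I[1,3], I[1,4], I[5,6], I[6,6]^2. HN layers by μ_θ (5 steps, strictly decreasing):
  μ^(1)=66; μ^(2)=27; μ^(3)=1; μ^(4)=-25; μ^(5)=-38

((0, 0, 0, 1, 0, 0); (0, 0, 2, 0, 0, 0); (3, 3, 0, 0, 0, 0); (0, 0, 0, 0, 1, 1); (0, 0, 0, 0, 0, 2))


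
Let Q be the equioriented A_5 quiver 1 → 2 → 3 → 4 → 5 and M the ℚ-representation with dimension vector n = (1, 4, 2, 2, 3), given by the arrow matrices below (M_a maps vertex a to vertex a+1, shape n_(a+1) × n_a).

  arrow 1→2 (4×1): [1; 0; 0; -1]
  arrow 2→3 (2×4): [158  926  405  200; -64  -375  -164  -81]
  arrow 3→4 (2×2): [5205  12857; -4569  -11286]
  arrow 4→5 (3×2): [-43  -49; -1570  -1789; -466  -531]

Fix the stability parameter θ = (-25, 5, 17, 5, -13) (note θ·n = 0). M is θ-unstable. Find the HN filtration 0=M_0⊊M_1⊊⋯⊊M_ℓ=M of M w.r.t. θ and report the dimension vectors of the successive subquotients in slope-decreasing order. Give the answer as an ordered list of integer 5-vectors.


Interval decomposition of M: I[1,5], I[2,2]^2, I[2,5], I[5,5].
HN type (ℓ=4): μ^(1)=5; μ^(2)=7/2; μ^(3)=-13; μ^(4)=-25

((0, 2, 0, 0, 0); (0, 2, 2, 2, 2); (0, 0, 0, 0, 1); (1, 0, 0, 0, 0))


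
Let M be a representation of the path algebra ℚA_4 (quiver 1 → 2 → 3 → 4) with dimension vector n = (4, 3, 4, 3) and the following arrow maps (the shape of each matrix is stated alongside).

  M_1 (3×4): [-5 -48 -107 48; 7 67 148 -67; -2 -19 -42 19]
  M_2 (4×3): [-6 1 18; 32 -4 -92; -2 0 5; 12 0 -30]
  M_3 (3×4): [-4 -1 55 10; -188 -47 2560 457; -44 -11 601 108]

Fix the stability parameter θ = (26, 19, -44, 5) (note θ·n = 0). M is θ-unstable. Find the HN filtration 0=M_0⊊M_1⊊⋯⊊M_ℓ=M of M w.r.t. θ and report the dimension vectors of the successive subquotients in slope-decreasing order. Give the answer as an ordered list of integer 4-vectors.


Barcode: M ≅ I[1,1], I[1,2], I[1,3], I[1,4], I[3,4]^2. HN layers by μ_θ (5 steps, strictly decreasing):
  μ^(1)=26; μ^(2)=45/2; μ^(3)=5; μ^(4)=1/3; μ^(5)=-44

((1, 0, 0, 0); (1, 1, 0, 0); (0, 0, 0, 3); (2, 2, 2, 0); (0, 0, 2, 0))


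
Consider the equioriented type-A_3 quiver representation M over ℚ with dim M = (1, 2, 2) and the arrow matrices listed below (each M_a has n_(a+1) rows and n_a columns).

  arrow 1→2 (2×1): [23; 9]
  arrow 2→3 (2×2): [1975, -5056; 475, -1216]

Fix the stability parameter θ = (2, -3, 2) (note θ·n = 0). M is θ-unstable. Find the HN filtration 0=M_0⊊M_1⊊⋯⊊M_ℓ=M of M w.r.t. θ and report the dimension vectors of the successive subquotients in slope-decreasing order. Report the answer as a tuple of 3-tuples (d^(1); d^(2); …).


Interval decomposition of M: I[1,3], I[2,2], I[3,3].
HN type (ℓ=3): μ^(1)=2; μ^(2)=-1/2; μ^(3)=-3

((0, 0, 2); (1, 1, 0); (0, 1, 0))


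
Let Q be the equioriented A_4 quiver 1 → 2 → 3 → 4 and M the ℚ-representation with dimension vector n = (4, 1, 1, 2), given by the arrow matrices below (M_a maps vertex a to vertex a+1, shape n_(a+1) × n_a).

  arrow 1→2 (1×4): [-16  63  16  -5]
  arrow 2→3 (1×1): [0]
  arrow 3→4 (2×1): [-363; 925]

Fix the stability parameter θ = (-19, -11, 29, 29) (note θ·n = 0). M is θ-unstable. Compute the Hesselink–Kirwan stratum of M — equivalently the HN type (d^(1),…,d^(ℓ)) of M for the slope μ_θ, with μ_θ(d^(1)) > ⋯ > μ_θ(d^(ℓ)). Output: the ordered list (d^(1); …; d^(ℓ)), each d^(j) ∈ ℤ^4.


Via rank(M_{q-1}∘⋯∘M_p): M ≅ I[1,1]^3, I[1,2], I[3,4], I[4,4].
μ_θ-semistable layers: μ^(1)=29; μ^(2)=-11; μ^(3)=-19

((0, 0, 1, 2); (0, 1, 0, 0); (4, 0, 0, 0))


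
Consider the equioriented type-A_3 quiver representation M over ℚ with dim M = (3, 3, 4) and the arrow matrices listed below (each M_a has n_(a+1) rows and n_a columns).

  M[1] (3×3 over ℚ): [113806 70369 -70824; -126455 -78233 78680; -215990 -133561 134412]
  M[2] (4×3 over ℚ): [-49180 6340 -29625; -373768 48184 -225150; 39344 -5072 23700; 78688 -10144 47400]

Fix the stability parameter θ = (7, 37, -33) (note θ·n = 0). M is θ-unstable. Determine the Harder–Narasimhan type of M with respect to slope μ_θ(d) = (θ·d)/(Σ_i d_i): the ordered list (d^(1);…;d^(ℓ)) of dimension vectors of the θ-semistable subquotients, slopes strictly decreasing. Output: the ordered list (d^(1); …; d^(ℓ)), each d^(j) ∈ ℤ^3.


Barcode: M ≅ I[1,2]^2, I[1,3], I[3,3]^3. HN layers by μ_θ (4 steps, strictly decreasing):
  μ^(1)=37; μ^(2)=7; μ^(3)=11/3; μ^(4)=-33

((0, 2, 0); (2, 0, 0); (1, 1, 1); (0, 0, 3))


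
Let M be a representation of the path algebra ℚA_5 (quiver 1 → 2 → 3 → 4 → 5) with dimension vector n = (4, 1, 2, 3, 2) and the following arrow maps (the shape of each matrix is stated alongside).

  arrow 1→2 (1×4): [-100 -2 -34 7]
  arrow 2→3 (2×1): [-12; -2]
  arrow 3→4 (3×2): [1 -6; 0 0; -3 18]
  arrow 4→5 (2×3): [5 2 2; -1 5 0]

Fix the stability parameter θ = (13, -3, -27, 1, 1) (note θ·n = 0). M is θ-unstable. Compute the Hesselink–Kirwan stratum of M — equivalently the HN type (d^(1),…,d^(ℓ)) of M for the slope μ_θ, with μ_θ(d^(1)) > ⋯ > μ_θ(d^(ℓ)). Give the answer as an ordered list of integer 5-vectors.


Barcode: M ≅ I[1,1]^3, I[1,3], I[3,5], I[4,4], I[4,5]. HN layers by μ_θ (4 steps, strictly decreasing):
  μ^(1)=13; μ^(2)=1; μ^(3)=-17/3; μ^(4)=-27

((3, 0, 0, 0, 0); (0, 0, 0, 3, 2); (1, 1, 1, 0, 0); (0, 0, 1, 0, 0))


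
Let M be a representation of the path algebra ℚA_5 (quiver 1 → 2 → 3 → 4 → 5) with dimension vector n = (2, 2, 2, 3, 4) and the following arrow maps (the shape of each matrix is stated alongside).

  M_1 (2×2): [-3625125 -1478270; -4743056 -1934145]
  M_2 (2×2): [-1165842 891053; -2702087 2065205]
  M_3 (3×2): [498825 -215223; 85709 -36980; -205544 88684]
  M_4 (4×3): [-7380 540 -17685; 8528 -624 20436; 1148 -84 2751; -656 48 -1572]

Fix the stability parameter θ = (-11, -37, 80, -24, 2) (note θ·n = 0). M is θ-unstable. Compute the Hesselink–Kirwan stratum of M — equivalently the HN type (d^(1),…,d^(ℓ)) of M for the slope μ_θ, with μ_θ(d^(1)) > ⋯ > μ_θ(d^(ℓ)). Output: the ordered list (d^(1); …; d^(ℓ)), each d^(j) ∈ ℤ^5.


Barcode: M ≅ I[1,4]^2, I[4,5], I[5,5]^3. HN layers by μ_θ (3 steps, strictly decreasing):
  μ^(1)=28; μ^(2)=2; μ^(3)=-24

((0, 0, 2, 2, 0); (0, 0, 0, 0, 4); (2, 2, 0, 1, 0))


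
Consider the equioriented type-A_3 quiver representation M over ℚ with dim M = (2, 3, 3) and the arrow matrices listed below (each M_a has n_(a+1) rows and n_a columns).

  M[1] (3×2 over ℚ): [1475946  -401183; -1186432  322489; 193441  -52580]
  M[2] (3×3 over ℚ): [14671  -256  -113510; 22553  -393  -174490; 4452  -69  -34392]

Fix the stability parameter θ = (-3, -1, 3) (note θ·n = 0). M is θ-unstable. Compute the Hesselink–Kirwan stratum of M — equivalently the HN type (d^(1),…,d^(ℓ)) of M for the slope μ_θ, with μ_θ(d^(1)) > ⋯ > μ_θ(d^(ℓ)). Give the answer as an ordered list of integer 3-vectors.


Via rank(M_{q-1}∘⋯∘M_p): M ≅ I[1,2], I[1,3], I[2,3], I[3,3].
μ_θ-semistable layers: μ^(1)=3; μ^(2)=-1; μ^(3)=-3

((0, 0, 3); (0, 3, 0); (2, 0, 0))


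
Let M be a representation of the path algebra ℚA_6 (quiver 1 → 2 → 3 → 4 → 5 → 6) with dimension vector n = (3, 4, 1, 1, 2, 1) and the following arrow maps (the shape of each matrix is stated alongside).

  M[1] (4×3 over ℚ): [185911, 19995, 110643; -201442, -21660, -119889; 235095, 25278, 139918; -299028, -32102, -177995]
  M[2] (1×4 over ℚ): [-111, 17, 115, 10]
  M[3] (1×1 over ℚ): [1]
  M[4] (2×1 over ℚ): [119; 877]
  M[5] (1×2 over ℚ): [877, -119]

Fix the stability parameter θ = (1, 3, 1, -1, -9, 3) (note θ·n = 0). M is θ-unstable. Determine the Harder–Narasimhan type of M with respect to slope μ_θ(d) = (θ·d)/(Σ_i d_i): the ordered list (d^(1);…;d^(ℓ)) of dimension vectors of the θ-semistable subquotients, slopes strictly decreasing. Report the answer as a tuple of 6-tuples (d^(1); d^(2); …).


Interval decomposition of M: I[1,2]^2, I[1,5], I[2,2], I[5,6].
HN type (ℓ=4): μ^(1)=3; μ^(2)=1; μ^(3)=-1; μ^(4)=-9

((0, 3, 0, 0, 0, 1); (2, 0, 0, 0, 0, 0); (1, 1, 1, 1, 1, 0); (0, 0, 0, 0, 1, 0))


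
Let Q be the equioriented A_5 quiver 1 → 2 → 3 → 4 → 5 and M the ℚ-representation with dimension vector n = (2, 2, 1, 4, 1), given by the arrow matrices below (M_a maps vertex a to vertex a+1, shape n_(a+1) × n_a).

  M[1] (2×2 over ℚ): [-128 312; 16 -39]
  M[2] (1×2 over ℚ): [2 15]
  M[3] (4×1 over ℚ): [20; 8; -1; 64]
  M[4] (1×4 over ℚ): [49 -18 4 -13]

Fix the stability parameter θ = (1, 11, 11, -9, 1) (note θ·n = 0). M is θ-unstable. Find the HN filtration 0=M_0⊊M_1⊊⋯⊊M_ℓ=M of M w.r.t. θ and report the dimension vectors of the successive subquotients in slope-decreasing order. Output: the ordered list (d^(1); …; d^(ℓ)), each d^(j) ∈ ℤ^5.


Barcode: M ≅ I[1,1], I[1,4], I[2,2], I[4,4]^2, I[4,5]. HN layers by μ_θ (4 steps, strictly decreasing):
  μ^(1)=11; μ^(2)=13/3; μ^(3)=1; μ^(4)=-9

((0, 1, 0, 0, 0); (0, 1, 1, 1, 0); (2, 0, 0, 0, 1); (0, 0, 0, 3, 0))


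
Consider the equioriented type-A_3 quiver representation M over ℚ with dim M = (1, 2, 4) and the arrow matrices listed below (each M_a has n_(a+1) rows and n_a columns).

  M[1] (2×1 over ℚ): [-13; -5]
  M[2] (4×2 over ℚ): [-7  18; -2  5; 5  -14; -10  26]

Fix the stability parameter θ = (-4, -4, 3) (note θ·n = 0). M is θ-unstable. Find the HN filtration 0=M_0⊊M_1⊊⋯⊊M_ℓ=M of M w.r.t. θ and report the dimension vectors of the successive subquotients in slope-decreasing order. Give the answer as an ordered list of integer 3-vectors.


Interval decomposition of M: I[1,3], I[2,3], I[3,3]^2.
HN type (ℓ=2): μ^(1)=3; μ^(2)=-4

((0, 0, 4); (1, 2, 0))


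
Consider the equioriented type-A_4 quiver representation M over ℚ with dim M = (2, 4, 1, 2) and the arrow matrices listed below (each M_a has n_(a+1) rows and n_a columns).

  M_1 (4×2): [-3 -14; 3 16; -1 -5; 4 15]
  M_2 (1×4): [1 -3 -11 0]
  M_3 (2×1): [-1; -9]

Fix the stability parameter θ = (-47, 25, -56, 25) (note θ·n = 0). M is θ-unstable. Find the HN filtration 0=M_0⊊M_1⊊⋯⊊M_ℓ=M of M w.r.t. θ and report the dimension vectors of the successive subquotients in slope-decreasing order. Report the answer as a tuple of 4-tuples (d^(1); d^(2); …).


Via rank(M_{q-1}∘⋯∘M_p): M ≅ I[1,2], I[1,4], I[2,2]^2, I[4,4].
μ_θ-semistable layers: μ^(1)=25; μ^(2)=-31/2; μ^(3)=-47

((0, 3, 0, 2); (0, 1, 1, 0); (2, 0, 0, 0))


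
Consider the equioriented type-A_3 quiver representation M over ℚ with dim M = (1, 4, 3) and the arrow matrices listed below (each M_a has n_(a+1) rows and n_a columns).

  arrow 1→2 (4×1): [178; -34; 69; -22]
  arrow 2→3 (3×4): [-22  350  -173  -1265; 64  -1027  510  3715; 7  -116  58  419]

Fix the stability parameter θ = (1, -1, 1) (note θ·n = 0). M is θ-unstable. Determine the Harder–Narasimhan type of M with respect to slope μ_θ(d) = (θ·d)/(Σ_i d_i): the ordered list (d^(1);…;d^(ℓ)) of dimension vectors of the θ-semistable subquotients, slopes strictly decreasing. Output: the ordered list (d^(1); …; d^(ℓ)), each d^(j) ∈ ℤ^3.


Interval decomposition of M: I[1,3], I[2,2], I[2,3]^2.
HN type (ℓ=3): μ^(1)=1; μ^(2)=0; μ^(3)=-1

((0, 0, 3); (1, 1, 0); (0, 3, 0))


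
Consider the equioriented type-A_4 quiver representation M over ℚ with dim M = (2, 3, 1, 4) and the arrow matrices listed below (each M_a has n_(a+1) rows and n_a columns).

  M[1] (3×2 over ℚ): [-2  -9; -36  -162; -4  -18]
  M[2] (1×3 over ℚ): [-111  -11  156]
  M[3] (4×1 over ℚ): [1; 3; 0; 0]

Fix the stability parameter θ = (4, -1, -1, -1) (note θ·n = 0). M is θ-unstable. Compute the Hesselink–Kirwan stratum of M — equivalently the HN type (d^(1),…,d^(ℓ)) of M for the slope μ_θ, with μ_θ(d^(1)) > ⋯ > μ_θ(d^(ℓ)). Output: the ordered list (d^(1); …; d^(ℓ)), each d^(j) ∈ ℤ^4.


Barcode: M ≅ I[1,1], I[1,4], I[2,2]^2, I[4,4]^3. HN layers by μ_θ (3 steps, strictly decreasing):
  μ^(1)=4; μ^(2)=1/4; μ^(3)=-1

((1, 0, 0, 0); (1, 1, 1, 1); (0, 2, 0, 3))


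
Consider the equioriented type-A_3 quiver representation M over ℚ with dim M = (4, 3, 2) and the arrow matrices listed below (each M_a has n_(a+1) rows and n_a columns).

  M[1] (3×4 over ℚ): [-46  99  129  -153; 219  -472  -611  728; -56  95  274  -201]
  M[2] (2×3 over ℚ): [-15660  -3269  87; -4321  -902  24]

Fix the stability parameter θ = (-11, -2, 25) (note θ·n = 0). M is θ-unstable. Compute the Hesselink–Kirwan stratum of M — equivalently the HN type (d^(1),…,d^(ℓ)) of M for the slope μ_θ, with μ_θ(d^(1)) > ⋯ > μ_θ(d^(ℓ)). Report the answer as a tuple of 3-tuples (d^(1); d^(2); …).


Barcode: M ≅ I[1,1], I[1,2], I[1,3]^2. HN layers by μ_θ (3 steps, strictly decreasing):
  μ^(1)=25; μ^(2)=-2; μ^(3)=-11

((0, 0, 2); (0, 3, 0); (4, 0, 0))


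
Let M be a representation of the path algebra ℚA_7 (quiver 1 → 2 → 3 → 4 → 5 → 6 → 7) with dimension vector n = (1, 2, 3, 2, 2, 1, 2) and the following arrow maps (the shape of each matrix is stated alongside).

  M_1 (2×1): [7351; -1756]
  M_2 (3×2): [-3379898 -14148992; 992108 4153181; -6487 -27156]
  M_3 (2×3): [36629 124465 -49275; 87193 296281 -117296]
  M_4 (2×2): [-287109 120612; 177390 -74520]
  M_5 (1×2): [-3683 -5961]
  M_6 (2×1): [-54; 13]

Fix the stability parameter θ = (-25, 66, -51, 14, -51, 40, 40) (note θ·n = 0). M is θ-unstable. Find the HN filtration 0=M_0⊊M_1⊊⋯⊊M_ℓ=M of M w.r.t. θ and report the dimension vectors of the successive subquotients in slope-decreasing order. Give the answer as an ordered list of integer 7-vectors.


Via rank(M_{q-1}∘⋯∘M_p): M ≅ I[1,7], I[2,4], I[3,3], I[5,5], I[7,7].
μ_θ-semistable layers: μ^(1)=40; μ^(2)=14; μ^(3)=15/2; μ^(4)=-11/2; μ^(5)=-25; μ^(6)=-51

((0, 0, 0, 0, 0, 1, 2); (0, 0, 0, 1, 0, 0, 0); (0, 1, 1, 0, 0, 0, 0); (0, 1, 1, 1, 1, 0, 0); (1, 0, 0, 0, 0, 0, 0); (0, 0, 1, 0, 1, 0, 0))
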